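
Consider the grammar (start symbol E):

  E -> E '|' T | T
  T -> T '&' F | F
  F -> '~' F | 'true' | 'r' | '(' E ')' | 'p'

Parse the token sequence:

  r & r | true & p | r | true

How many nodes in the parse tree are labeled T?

6

[E [E [E [E [T [T [F r]] & [F r]]] | [T [T [F true]] & [F p]]] | [T [F r]]] | [T [F true]]]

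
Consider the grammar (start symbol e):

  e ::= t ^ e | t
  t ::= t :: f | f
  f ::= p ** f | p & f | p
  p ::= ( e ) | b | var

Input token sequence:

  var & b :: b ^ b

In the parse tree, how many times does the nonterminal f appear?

4

[e [t [t [f [p var] & [f [p b]]]] :: [f [p b]]] ^ [e [t [f [p b]]]]]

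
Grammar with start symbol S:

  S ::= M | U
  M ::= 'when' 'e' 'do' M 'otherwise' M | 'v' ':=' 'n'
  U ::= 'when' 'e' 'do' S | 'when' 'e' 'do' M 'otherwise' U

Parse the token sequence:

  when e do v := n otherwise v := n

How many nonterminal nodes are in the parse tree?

[S [M when e do [M v := n] otherwise [M v := n]]]

4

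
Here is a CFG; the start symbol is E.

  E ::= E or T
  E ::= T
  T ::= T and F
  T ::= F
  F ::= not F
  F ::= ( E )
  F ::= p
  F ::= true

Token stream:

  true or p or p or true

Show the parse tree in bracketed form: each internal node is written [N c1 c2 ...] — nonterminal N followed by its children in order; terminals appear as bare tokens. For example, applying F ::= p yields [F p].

E
E or T
E or T or T
E or T or T or T
T or T or T or T
F or T or T or T
true or T or T or T
true or F or T or T
true or p or T or T
true or p or F or T
true or p or p or T
true or p or p or F
true or p or p or true

[E [E [E [E [T [F true]]] or [T [F p]]] or [T [F p]]] or [T [F true]]]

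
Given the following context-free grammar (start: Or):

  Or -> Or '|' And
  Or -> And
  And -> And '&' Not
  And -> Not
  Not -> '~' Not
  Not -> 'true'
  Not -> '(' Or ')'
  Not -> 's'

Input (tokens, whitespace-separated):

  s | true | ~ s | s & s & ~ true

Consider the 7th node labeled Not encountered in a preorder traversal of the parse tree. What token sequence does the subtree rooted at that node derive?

[Or [Or [Or [Or [And [Not s]]] | [And [Not true]]] | [And [Not ~ [Not s]]]] | [And [And [And [Not s]] & [Not s]] & [Not ~ [Not true]]]]

~ true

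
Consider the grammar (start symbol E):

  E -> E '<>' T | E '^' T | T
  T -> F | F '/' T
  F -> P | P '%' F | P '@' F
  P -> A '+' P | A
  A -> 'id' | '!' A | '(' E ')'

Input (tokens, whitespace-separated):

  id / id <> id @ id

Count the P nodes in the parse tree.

[E [E [T [F [P [A id]]] / [T [F [P [A id]]]]]] <> [T [F [P [A id]] @ [F [P [A id]]]]]]

4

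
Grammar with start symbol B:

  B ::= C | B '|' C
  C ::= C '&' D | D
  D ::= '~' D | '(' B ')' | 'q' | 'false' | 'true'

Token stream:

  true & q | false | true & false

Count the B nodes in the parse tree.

3

[B [B [B [C [C [D true]] & [D q]]] | [C [D false]]] | [C [C [D true]] & [D false]]]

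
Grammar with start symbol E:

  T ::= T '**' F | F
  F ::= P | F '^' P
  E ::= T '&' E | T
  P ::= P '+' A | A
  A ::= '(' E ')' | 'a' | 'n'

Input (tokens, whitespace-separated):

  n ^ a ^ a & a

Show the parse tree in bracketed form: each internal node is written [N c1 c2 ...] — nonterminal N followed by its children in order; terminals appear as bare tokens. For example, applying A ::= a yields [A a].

[E [T [F [F [F [P [A n]]] ^ [P [A a]]] ^ [P [A a]]]] & [E [T [F [P [A a]]]]]]

E
T & E
F & E
F ^ P & E
F ^ P ^ P & E
P ^ P ^ P & E
A ^ P ^ P & E
n ^ P ^ P & E
n ^ A ^ P & E
n ^ a ^ P & E
n ^ a ^ A & E
n ^ a ^ a & E
n ^ a ^ a & T
n ^ a ^ a & F
n ^ a ^ a & P
n ^ a ^ a & A
n ^ a ^ a & a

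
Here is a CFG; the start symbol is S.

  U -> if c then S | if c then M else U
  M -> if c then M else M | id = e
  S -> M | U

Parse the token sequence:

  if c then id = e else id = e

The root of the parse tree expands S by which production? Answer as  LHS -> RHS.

S -> M

[S [M if c then [M id = e] else [M id = e]]]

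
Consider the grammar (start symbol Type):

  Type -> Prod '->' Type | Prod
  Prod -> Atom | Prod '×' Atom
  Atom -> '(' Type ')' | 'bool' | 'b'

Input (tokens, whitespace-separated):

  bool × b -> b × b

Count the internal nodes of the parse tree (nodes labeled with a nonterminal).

[Type [Prod [Prod [Atom bool]] × [Atom b]] -> [Type [Prod [Prod [Atom b]] × [Atom b]]]]

10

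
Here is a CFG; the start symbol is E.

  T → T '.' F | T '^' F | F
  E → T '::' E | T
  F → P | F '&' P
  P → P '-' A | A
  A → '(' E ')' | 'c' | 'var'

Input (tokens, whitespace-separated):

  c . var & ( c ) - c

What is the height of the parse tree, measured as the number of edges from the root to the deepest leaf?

11

[E [T [T [F [P [A c]]]] . [F [F [P [A var]]] & [P [P [A ( [E [T [F [P [A c]]]]] )]] - [A c]]]]]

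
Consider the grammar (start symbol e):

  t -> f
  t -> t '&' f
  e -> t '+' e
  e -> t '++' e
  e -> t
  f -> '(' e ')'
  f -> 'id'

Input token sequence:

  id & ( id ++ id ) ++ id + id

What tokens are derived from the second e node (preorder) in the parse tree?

id ++ id

[e [t [t [f id]] & [f ( [e [t [f id]] ++ [e [t [f id]]]] )]] ++ [e [t [f id]] + [e [t [f id]]]]]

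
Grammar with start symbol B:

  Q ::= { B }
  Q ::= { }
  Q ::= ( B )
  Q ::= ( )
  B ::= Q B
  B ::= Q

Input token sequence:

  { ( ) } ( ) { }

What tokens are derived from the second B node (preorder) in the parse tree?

( )

[B [Q { [B [Q ( )]] }] [B [Q ( )] [B [Q { }]]]]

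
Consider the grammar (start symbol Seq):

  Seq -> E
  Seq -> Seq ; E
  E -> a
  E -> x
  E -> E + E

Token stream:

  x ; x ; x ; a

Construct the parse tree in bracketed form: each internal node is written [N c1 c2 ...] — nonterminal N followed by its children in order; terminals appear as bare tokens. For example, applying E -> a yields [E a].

[Seq [Seq [Seq [Seq [E x]] ; [E x]] ; [E x]] ; [E a]]

Seq
Seq ; E
Seq ; E ; E
Seq ; E ; E ; E
E ; E ; E ; E
x ; E ; E ; E
x ; x ; E ; E
x ; x ; x ; E
x ; x ; x ; a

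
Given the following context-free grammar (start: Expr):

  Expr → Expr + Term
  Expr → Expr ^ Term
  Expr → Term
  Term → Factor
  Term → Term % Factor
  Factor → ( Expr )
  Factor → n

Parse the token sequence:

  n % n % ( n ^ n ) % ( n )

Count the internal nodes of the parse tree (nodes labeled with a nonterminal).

[Expr [Term [Term [Term [Term [Factor n]] % [Factor n]] % [Factor ( [Expr [Expr [Term [Factor n]]] ^ [Term [Factor n]]] )]] % [Factor ( [Expr [Term [Factor n]]] )]]]

18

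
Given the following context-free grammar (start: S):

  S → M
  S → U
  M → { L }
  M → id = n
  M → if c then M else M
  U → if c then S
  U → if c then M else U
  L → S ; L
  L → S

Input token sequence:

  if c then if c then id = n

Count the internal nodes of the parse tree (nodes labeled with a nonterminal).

6

[S [U if c then [S [U if c then [S [M id = n]]]]]]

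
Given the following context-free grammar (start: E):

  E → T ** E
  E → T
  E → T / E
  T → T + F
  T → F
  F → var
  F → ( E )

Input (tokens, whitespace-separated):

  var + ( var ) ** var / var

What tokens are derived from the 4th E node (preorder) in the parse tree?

var

[E [T [T [F var]] + [F ( [E [T [F var]]] )]] ** [E [T [F var]] / [E [T [F var]]]]]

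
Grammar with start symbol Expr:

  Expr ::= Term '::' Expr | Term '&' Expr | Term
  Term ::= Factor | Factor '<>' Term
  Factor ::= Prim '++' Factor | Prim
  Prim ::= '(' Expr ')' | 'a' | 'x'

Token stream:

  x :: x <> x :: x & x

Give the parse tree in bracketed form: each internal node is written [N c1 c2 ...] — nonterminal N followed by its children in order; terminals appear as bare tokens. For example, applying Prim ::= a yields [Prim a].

[Expr [Term [Factor [Prim x]]] :: [Expr [Term [Factor [Prim x]] <> [Term [Factor [Prim x]]]] :: [Expr [Term [Factor [Prim x]]] & [Expr [Term [Factor [Prim x]]]]]]]

Expr
Term :: Expr
Factor :: Expr
Prim :: Expr
x :: Expr
x :: Term :: Expr
x :: Factor <> Term :: Expr
x :: Prim <> Term :: Expr
x :: x <> Term :: Expr
x :: x <> Factor :: Expr
x :: x <> Prim :: Expr
x :: x <> x :: Expr
x :: x <> x :: Term & Expr
x :: x <> x :: Factor & Expr
x :: x <> x :: Prim & Expr
x :: x <> x :: x & Expr
x :: x <> x :: x & Term
x :: x <> x :: x & Factor
x :: x <> x :: x & Prim
x :: x <> x :: x & x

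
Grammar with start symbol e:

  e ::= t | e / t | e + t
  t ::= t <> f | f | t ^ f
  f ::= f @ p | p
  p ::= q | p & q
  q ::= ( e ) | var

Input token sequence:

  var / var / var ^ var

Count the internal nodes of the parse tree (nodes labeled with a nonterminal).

19

[e [e [e [t [f [p [q var]]]]] / [t [f [p [q var]]]]] / [t [t [f [p [q var]]]] ^ [f [p [q var]]]]]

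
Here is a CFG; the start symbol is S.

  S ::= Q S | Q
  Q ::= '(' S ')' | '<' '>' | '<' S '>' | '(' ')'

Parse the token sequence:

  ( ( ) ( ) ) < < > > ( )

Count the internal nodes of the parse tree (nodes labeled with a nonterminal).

[S [Q ( [S [Q ( )] [S [Q ( )]]] )] [S [Q < [S [Q < >]] >] [S [Q ( )]]]]

12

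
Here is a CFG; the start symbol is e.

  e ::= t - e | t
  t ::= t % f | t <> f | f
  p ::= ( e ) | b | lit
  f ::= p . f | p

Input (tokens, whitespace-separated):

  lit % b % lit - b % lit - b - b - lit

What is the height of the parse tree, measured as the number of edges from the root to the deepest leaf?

8

[e [t [t [t [f [p lit]]] % [f [p b]]] % [f [p lit]]] - [e [t [t [f [p b]]] % [f [p lit]]] - [e [t [f [p b]]] - [e [t [f [p b]]] - [e [t [f [p lit]]]]]]]]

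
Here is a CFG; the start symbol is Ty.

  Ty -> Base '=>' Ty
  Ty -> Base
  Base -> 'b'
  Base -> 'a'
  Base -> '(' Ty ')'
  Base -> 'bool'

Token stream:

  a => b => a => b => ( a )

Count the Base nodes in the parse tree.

[Ty [Base a] => [Ty [Base b] => [Ty [Base a] => [Ty [Base b] => [Ty [Base ( [Ty [Base a]] )]]]]]]

6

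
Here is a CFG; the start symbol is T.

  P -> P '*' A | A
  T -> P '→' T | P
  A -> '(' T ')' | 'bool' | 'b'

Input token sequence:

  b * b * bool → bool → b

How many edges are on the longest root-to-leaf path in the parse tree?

5

[T [P [P [P [A b]] * [A b]] * [A bool]] → [T [P [A bool]] → [T [P [A b]]]]]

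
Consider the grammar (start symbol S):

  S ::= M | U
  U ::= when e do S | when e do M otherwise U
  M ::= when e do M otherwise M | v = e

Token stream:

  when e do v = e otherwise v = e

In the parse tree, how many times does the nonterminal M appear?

3

[S [M when e do [M v = e] otherwise [M v = e]]]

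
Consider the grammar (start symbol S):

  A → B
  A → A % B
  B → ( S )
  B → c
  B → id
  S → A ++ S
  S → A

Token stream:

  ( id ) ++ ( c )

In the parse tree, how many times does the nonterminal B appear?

[S [A [B ( [S [A [B id]]] )]] ++ [S [A [B ( [S [A [B c]]] )]]]]

4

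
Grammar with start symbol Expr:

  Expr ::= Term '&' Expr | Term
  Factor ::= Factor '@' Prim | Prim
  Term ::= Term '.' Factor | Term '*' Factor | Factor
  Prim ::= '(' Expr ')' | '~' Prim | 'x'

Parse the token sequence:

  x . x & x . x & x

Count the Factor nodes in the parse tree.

[Expr [Term [Term [Factor [Prim x]]] . [Factor [Prim x]]] & [Expr [Term [Term [Factor [Prim x]]] . [Factor [Prim x]]] & [Expr [Term [Factor [Prim x]]]]]]

5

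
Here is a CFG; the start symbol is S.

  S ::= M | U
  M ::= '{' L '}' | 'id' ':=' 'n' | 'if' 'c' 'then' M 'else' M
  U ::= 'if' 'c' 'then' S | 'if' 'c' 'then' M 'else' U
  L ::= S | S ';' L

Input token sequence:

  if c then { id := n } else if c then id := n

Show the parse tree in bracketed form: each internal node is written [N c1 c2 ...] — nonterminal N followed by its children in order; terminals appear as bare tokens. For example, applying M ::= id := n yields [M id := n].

[S [U if c then [M { [L [S [M id := n]]] }] else [U if c then [S [M id := n]]]]]

S
U
if c then M else U
if c then { L } else U
if c then { S } else U
if c then { M } else U
if c then { id := n } else U
if c then { id := n } else if c then S
if c then { id := n } else if c then M
if c then { id := n } else if c then id := n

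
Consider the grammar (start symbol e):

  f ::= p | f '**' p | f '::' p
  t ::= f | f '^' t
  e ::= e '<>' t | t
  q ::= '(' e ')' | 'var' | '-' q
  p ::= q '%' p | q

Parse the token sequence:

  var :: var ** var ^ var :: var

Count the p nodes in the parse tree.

5

[e [t [f [f [f [p [q var]]] :: [p [q var]]] ** [p [q var]]] ^ [t [f [f [p [q var]]] :: [p [q var]]]]]]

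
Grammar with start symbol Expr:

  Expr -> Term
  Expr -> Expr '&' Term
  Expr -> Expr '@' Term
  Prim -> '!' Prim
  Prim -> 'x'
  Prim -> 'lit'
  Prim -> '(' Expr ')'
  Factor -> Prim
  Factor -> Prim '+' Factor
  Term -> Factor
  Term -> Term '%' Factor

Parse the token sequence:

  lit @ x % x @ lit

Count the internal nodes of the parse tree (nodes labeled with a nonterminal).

[Expr [Expr [Expr [Term [Factor [Prim lit]]]] @ [Term [Term [Factor [Prim x]]] % [Factor [Prim x]]]] @ [Term [Factor [Prim lit]]]]

15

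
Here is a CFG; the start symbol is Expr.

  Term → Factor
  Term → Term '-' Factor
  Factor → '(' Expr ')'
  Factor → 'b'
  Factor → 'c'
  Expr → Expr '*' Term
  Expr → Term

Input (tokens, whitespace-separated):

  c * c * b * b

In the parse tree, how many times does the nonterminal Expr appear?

[Expr [Expr [Expr [Expr [Term [Factor c]]] * [Term [Factor c]]] * [Term [Factor b]]] * [Term [Factor b]]]

4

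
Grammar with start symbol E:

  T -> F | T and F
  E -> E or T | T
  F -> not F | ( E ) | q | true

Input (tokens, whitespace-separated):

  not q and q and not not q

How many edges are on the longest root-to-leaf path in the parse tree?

6

[E [T [T [T [F not [F q]]] and [F q]] and [F not [F not [F q]]]]]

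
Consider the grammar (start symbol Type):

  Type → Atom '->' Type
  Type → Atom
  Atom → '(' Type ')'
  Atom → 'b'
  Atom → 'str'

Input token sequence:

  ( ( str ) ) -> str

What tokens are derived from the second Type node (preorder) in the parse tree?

( str )

[Type [Atom ( [Type [Atom ( [Type [Atom str]] )]] )] -> [Type [Atom str]]]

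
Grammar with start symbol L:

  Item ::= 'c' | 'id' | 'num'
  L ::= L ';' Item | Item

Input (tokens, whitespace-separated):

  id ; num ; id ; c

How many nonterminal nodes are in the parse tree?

[L [L [L [L [Item id]] ; [Item num]] ; [Item id]] ; [Item c]]

8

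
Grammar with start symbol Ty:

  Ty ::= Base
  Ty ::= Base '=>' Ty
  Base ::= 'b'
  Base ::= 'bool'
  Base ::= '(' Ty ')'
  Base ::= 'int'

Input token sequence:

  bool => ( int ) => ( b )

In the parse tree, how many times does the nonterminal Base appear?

5

[Ty [Base bool] => [Ty [Base ( [Ty [Base int]] )] => [Ty [Base ( [Ty [Base b]] )]]]]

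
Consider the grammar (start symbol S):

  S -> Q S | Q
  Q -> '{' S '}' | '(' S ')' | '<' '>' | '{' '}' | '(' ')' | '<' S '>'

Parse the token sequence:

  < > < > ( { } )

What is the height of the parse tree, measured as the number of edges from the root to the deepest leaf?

6

[S [Q < >] [S [Q < >] [S [Q ( [S [Q { }]] )]]]]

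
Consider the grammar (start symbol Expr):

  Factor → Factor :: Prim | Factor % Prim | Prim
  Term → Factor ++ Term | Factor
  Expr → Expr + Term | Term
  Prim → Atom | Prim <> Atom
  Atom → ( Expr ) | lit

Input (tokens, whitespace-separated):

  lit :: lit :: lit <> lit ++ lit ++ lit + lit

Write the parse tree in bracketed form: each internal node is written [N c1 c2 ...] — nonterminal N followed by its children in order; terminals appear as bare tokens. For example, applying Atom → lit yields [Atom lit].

[Expr [Expr [Term [Factor [Factor [Factor [Prim [Atom lit]]] :: [Prim [Atom lit]]] :: [Prim [Prim [Atom lit]] <> [Atom lit]]] ++ [Term [Factor [Prim [Atom lit]]] ++ [Term [Factor [Prim [Atom lit]]]]]]] + [Term [Factor [Prim [Atom lit]]]]]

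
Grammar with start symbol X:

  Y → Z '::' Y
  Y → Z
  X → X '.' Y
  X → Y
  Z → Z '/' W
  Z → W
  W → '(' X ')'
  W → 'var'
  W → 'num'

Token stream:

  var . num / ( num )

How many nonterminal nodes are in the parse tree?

14

[X [X [Y [Z [W var]]]] . [Y [Z [Z [W num]] / [W ( [X [Y [Z [W num]]]] )]]]]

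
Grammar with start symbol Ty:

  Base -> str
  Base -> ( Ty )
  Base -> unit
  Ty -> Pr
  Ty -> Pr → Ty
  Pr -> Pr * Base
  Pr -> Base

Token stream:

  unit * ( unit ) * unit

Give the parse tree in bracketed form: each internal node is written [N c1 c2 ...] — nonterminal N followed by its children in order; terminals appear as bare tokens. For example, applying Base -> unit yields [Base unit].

[Ty [Pr [Pr [Pr [Base unit]] * [Base ( [Ty [Pr [Base unit]]] )]] * [Base unit]]]

Ty
Pr
Pr * Base
Pr * Base * Base
Base * Base * Base
unit * Base * Base
unit * ( Ty ) * Base
unit * ( Pr ) * Base
unit * ( Base ) * Base
unit * ( unit ) * Base
unit * ( unit ) * unit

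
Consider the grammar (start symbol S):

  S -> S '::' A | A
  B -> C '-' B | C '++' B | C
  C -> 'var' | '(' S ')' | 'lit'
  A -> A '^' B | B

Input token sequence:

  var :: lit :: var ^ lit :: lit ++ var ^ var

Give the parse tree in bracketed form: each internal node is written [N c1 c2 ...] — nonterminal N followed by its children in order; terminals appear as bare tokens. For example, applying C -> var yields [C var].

[S [S [S [S [A [B [C var]]]] :: [A [B [C lit]]]] :: [A [A [B [C var]]] ^ [B [C lit]]]] :: [A [A [B [C lit] ++ [B [C var]]]] ^ [B [C var]]]]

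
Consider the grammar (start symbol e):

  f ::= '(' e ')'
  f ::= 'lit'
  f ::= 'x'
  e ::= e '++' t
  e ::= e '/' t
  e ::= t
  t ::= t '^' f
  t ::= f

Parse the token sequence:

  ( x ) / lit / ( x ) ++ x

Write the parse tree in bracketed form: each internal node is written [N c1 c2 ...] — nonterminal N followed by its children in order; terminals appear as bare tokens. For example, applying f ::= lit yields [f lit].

[e [e [e [e [t [f ( [e [t [f x]]] )]]] / [t [f lit]]] / [t [f ( [e [t [f x]]] )]]] ++ [t [f x]]]

e
e ++ t
e / t ++ t
e / t / t ++ t
t / t / t ++ t
f / t / t ++ t
( e ) / t / t ++ t
( t ) / t / t ++ t
( f ) / t / t ++ t
( x ) / t / t ++ t
( x ) / f / t ++ t
( x ) / lit / t ++ t
( x ) / lit / f ++ t
( x ) / lit / ( e ) ++ t
( x ) / lit / ( t ) ++ t
( x ) / lit / ( f ) ++ t
( x ) / lit / ( x ) ++ t
( x ) / lit / ( x ) ++ f
( x ) / lit / ( x ) ++ x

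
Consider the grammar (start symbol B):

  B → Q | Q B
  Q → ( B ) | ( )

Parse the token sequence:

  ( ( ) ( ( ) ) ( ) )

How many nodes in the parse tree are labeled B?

[B [Q ( [B [Q ( )] [B [Q ( [B [Q ( )]] )] [B [Q ( )]]]] )]]

5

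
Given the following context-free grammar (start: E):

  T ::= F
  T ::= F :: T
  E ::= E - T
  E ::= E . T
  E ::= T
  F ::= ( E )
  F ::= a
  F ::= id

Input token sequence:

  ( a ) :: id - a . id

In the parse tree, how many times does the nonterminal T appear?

5

[E [E [E [T [F ( [E [T [F a]]] )] :: [T [F id]]]] - [T [F a]]] . [T [F id]]]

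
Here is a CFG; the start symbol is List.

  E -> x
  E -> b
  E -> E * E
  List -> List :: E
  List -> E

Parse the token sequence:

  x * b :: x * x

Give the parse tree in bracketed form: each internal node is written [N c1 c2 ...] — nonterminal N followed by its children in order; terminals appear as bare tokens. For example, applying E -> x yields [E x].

List
List :: E
E :: E
E * E :: E
x * E :: E
x * b :: E
x * b :: E * E
x * b :: x * E
x * b :: x * x

[List [List [E [E x] * [E b]]] :: [E [E x] * [E x]]]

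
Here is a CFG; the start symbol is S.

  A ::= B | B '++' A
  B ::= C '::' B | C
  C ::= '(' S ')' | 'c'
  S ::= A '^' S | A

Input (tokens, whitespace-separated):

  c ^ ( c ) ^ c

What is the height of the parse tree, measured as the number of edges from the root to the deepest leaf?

[S [A [B [C c]]] ^ [S [A [B [C ( [S [A [B [C c]]]] )]]] ^ [S [A [B [C c]]]]]]

9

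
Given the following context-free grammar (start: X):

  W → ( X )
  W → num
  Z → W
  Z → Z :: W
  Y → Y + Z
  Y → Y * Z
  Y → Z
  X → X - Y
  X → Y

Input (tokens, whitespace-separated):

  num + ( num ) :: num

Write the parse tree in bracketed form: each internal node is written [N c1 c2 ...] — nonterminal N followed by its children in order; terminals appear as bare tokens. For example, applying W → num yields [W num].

X
Y
Y + Z
Z + Z
W + Z
num + Z
num + Z :: W
num + W :: W
num + ( X ) :: W
num + ( Y ) :: W
num + ( Z ) :: W
num + ( W ) :: W
num + ( num ) :: W
num + ( num ) :: num

[X [Y [Y [Z [W num]]] + [Z [Z [W ( [X [Y [Z [W num]]]] )]] :: [W num]]]]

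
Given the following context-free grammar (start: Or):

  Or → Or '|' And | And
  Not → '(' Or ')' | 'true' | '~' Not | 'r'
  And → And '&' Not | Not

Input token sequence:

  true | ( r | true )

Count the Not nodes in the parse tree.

4

[Or [Or [And [Not true]]] | [And [Not ( [Or [Or [And [Not r]]] | [And [Not true]]] )]]]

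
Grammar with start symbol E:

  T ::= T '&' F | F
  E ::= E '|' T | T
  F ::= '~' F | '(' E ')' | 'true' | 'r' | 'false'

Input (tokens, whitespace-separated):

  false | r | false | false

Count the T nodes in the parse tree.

[E [E [E [E [T [F false]]] | [T [F r]]] | [T [F false]]] | [T [F false]]]

4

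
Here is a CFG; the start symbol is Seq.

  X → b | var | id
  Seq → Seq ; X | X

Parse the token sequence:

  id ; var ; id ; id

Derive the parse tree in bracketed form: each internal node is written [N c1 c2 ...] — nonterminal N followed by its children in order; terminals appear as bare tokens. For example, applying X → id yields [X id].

[Seq [Seq [Seq [Seq [X id]] ; [X var]] ; [X id]] ; [X id]]

Seq
Seq ; X
Seq ; X ; X
Seq ; X ; X ; X
X ; X ; X ; X
id ; X ; X ; X
id ; var ; X ; X
id ; var ; id ; X
id ; var ; id ; id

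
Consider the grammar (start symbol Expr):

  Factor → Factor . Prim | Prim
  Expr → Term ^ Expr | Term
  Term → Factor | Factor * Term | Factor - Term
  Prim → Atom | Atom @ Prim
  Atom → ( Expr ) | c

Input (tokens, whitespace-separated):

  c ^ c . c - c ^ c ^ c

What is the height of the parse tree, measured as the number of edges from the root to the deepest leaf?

8

[Expr [Term [Factor [Prim [Atom c]]]] ^ [Expr [Term [Factor [Factor [Prim [Atom c]]] . [Prim [Atom c]]] - [Term [Factor [Prim [Atom c]]]]] ^ [Expr [Term [Factor [Prim [Atom c]]]] ^ [Expr [Term [Factor [Prim [Atom c]]]]]]]]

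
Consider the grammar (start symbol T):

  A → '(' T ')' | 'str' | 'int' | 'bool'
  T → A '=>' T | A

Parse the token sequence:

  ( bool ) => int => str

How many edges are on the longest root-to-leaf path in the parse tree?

4

[T [A ( [T [A bool]] )] => [T [A int] => [T [A str]]]]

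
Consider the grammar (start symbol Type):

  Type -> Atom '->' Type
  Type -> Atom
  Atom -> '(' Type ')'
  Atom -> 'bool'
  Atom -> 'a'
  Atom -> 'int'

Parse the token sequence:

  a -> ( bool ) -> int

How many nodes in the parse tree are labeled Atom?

4

[Type [Atom a] -> [Type [Atom ( [Type [Atom bool]] )] -> [Type [Atom int]]]]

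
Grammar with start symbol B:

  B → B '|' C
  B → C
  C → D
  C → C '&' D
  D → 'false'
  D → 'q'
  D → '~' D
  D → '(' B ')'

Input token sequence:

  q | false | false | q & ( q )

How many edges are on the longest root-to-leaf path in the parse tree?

6

[B [B [B [B [C [D q]]] | [C [D false]]] | [C [D false]]] | [C [C [D q]] & [D ( [B [C [D q]]] )]]]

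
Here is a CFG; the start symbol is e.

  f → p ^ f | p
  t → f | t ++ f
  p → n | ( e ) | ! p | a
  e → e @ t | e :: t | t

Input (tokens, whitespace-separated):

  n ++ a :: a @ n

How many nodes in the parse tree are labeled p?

4

[e [e [e [t [t [f [p n]]] ++ [f [p a]]]] :: [t [f [p a]]]] @ [t [f [p n]]]]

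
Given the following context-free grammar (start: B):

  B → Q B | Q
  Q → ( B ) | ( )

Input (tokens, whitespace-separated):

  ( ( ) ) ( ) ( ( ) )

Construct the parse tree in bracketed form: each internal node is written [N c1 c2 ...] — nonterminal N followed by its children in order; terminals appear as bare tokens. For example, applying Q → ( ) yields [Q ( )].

B
Q B
( B ) B
( Q ) B
( ( ) ) B
( ( ) ) Q B
( ( ) ) ( ) B
( ( ) ) ( ) Q
( ( ) ) ( ) ( B )
( ( ) ) ( ) ( Q )
( ( ) ) ( ) ( ( ) )

[B [Q ( [B [Q ( )]] )] [B [Q ( )] [B [Q ( [B [Q ( )]] )]]]]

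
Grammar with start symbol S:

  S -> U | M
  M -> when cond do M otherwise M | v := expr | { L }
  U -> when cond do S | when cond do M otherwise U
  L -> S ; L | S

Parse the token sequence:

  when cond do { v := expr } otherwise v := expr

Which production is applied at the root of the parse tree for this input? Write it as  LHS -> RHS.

S -> M

[S [M when cond do [M { [L [S [M v := expr]]] }] otherwise [M v := expr]]]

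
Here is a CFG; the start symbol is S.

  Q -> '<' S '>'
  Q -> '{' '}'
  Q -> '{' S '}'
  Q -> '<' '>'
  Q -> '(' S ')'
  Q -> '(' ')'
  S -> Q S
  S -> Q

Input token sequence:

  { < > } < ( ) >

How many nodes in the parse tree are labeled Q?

[S [Q { [S [Q < >]] }] [S [Q < [S [Q ( )]] >]]]

4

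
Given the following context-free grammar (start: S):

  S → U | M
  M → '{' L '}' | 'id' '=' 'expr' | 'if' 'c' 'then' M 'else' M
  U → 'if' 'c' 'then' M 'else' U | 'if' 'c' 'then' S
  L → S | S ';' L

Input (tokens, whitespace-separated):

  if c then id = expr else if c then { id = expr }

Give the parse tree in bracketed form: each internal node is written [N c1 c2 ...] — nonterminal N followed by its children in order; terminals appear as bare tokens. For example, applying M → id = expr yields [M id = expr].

[S [U if c then [M id = expr] else [U if c then [S [M { [L [S [M id = expr]]] }]]]]]

S
U
if c then M else U
if c then id = expr else U
if c then id = expr else if c then S
if c then id = expr else if c then M
if c then id = expr else if c then { L }
if c then id = expr else if c then { S }
if c then id = expr else if c then { M }
if c then id = expr else if c then { id = expr }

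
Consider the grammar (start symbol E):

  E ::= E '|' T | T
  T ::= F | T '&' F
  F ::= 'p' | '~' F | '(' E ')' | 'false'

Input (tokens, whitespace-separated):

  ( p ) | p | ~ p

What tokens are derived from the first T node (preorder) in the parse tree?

( p )

[E [E [E [T [F ( [E [T [F p]]] )]]] | [T [F p]]] | [T [F ~ [F p]]]]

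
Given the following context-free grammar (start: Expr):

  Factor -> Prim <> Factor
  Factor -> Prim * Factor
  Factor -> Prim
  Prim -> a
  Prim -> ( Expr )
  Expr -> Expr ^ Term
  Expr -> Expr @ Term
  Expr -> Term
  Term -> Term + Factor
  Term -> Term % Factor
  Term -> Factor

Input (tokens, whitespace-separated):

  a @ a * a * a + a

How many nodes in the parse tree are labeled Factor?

5

[Expr [Expr [Term [Factor [Prim a]]]] @ [Term [Term [Factor [Prim a] * [Factor [Prim a] * [Factor [Prim a]]]]] + [Factor [Prim a]]]]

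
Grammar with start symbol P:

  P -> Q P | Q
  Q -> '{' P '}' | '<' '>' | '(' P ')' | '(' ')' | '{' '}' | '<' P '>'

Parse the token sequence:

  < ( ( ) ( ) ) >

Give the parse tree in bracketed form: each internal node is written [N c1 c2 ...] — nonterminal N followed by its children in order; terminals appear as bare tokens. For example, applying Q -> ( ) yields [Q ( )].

[P [Q < [P [Q ( [P [Q ( )] [P [Q ( )]]] )]] >]]

P
Q
< P >
< Q >
< ( P ) >
< ( Q P ) >
< ( ( ) P ) >
< ( ( ) Q ) >
< ( ( ) ( ) ) >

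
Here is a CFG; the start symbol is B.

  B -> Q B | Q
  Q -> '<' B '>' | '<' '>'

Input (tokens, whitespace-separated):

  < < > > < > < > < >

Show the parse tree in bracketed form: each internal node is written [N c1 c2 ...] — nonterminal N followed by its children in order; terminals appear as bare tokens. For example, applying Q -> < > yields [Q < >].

B
Q B
< B > B
< Q > B
< < > > B
< < > > Q B
< < > > < > B
< < > > < > Q B
< < > > < > < > B
< < > > < > < > Q
< < > > < > < > < >

[B [Q < [B [Q < >]] >] [B [Q < >] [B [Q < >] [B [Q < >]]]]]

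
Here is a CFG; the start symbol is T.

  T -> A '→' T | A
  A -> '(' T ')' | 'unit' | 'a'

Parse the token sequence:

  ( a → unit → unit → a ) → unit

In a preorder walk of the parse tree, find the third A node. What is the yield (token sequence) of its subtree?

unit

[T [A ( [T [A a] → [T [A unit] → [T [A unit] → [T [A a]]]]] )] → [T [A unit]]]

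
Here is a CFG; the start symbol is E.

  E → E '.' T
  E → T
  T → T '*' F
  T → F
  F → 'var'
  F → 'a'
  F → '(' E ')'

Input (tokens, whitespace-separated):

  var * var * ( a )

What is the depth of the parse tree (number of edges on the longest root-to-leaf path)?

[E [T [T [T [F var]] * [F var]] * [F ( [E [T [F a]]] )]]]

6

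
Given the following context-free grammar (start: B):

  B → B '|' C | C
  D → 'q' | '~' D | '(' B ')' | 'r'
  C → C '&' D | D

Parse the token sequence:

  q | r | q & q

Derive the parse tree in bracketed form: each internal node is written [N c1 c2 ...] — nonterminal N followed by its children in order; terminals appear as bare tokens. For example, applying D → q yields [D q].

B
B | C
B | C | C
C | C | C
D | C | C
q | C | C
q | D | C
q | r | C
q | r | C & D
q | r | D & D
q | r | q & D
q | r | q & q

[B [B [B [C [D q]]] | [C [D r]]] | [C [C [D q]] & [D q]]]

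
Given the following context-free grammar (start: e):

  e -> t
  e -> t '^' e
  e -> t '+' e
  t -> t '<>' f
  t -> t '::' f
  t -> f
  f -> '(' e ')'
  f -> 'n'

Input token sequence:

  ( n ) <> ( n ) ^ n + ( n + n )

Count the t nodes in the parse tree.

8

[e [t [t [f ( [e [t [f n]]] )]] <> [f ( [e [t [f n]]] )]] ^ [e [t [f n]] + [e [t [f ( [e [t [f n]] + [e [t [f n]]]] )]]]]]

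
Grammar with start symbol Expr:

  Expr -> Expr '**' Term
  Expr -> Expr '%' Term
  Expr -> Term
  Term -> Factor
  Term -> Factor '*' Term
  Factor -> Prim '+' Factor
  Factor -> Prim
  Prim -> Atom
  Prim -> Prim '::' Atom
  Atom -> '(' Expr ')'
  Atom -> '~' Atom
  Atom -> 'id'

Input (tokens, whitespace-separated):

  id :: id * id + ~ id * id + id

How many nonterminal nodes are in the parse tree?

22

[Expr [Term [Factor [Prim [Prim [Atom id]] :: [Atom id]]] * [Term [Factor [Prim [Atom id]] + [Factor [Prim [Atom ~ [Atom id]]]]] * [Term [Factor [Prim [Atom id]] + [Factor [Prim [Atom id]]]]]]]]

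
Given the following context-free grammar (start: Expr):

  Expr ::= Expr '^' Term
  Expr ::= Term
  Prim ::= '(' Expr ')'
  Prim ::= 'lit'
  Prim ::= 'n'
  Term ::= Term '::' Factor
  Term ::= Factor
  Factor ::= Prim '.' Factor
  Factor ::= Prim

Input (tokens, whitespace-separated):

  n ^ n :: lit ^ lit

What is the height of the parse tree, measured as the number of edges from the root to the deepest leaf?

[Expr [Expr [Expr [Term [Factor [Prim n]]]] ^ [Term [Term [Factor [Prim n]]] :: [Factor [Prim lit]]]] ^ [Term [Factor [Prim lit]]]]

6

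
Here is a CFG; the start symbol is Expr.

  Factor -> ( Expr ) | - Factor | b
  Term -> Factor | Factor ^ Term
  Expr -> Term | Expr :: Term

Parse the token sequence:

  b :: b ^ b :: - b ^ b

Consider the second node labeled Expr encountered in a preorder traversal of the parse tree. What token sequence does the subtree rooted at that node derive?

[Expr [Expr [Expr [Term [Factor b]]] :: [Term [Factor b] ^ [Term [Factor b]]]] :: [Term [Factor - [Factor b]] ^ [Term [Factor b]]]]

b :: b ^ b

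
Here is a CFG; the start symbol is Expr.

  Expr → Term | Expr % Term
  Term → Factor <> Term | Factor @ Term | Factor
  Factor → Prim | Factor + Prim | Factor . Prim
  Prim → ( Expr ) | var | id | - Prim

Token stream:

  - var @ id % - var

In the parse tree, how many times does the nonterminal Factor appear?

3

[Expr [Expr [Term [Factor [Prim - [Prim var]]] @ [Term [Factor [Prim id]]]]] % [Term [Factor [Prim - [Prim var]]]]]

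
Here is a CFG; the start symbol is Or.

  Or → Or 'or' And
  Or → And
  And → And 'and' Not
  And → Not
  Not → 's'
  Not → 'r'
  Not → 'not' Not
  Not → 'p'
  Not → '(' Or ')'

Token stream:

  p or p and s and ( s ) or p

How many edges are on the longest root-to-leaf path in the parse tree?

[Or [Or [Or [And [Not p]]] or [And [And [And [Not p]] and [Not s]] and [Not ( [Or [And [Not s]]] )]]] or [And [Not p]]]

7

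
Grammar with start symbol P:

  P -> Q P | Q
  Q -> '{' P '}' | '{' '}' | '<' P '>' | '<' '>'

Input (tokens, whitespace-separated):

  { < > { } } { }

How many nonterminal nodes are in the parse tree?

8

[P [Q { [P [Q < >] [P [Q { }]]] }] [P [Q { }]]]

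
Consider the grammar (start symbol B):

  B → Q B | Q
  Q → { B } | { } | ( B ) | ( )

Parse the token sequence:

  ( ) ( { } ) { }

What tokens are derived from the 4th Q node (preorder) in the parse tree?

{ }

[B [Q ( )] [B [Q ( [B [Q { }]] )] [B [Q { }]]]]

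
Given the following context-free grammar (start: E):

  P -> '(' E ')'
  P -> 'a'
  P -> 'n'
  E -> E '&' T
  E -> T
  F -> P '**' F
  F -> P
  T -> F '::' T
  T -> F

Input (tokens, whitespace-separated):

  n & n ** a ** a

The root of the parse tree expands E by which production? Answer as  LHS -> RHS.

E -> E '&' T

[E [E [T [F [P n]]]] & [T [F [P n] ** [F [P a] ** [F [P a]]]]]]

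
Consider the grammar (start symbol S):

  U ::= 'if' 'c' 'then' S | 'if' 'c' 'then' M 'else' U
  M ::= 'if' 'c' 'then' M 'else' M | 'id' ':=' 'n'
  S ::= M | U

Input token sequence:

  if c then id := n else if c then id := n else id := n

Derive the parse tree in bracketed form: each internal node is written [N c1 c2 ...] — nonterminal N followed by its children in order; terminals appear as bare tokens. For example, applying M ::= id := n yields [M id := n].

[S [M if c then [M id := n] else [M if c then [M id := n] else [M id := n]]]]

S
M
if c then M else M
if c then id := n else M
if c then id := n else if c then M else M
if c then id := n else if c then id := n else M
if c then id := n else if c then id := n else id := n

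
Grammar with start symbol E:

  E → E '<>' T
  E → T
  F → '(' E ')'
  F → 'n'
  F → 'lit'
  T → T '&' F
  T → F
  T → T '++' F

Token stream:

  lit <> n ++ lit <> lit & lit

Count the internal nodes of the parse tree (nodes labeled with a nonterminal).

[E [E [E [T [F lit]]] <> [T [T [F n]] ++ [F lit]]] <> [T [T [F lit]] & [F lit]]]

13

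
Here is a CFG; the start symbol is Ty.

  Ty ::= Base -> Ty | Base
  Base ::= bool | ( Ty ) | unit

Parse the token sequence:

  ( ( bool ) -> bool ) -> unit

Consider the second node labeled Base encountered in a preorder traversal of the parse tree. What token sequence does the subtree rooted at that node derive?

( bool )

[Ty [Base ( [Ty [Base ( [Ty [Base bool]] )] -> [Ty [Base bool]]] )] -> [Ty [Base unit]]]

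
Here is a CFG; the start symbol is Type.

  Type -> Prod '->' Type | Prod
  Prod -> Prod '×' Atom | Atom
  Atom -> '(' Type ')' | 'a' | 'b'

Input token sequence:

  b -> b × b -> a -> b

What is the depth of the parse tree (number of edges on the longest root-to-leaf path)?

6

[Type [Prod [Atom b]] -> [Type [Prod [Prod [Atom b]] × [Atom b]] -> [Type [Prod [Atom a]] -> [Type [Prod [Atom b]]]]]]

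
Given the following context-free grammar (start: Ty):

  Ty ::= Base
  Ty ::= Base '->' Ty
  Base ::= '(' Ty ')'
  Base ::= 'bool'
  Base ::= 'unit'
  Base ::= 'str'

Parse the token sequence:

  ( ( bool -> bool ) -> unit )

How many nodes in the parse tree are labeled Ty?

[Ty [Base ( [Ty [Base ( [Ty [Base bool] -> [Ty [Base bool]]] )] -> [Ty [Base unit]]] )]]

5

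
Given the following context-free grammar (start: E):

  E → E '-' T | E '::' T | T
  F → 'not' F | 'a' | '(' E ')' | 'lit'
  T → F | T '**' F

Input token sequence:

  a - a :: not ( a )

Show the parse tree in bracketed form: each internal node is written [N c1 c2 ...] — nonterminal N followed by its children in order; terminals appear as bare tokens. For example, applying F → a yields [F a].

E
E :: T
E - T :: T
T - T :: T
F - T :: T
a - T :: T
a - F :: T
a - a :: T
a - a :: F
a - a :: not F
a - a :: not ( E )
a - a :: not ( T )
a - a :: not ( F )
a - a :: not ( a )

[E [E [E [T [F a]]] - [T [F a]]] :: [T [F not [F ( [E [T [F a]]] )]]]]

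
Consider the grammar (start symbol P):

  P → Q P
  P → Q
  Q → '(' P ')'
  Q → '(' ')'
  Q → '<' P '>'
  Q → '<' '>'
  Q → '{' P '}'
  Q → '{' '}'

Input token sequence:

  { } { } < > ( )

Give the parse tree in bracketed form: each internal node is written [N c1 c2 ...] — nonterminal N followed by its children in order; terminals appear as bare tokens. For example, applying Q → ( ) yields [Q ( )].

P
Q P
{ } P
{ } Q P
{ } { } P
{ } { } Q P
{ } { } < > P
{ } { } < > Q
{ } { } < > ( )

[P [Q { }] [P [Q { }] [P [Q < >] [P [Q ( )]]]]]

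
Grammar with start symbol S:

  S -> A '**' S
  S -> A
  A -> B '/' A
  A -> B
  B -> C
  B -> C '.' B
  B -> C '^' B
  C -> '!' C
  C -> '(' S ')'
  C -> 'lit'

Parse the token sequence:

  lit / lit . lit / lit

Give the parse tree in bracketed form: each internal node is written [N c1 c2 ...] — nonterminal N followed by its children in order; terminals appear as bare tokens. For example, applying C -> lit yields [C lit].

[S [A [B [C lit]] / [A [B [C lit] . [B [C lit]]] / [A [B [C lit]]]]]]

S
A
B / A
C / A
lit / A
lit / B / A
lit / C . B / A
lit / lit . B / A
lit / lit . C / A
lit / lit . lit / A
lit / lit . lit / B
lit / lit . lit / C
lit / lit . lit / lit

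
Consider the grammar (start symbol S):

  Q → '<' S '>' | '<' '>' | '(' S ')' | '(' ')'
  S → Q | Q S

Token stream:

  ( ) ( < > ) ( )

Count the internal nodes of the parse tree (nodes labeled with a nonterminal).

8

[S [Q ( )] [S [Q ( [S [Q < >]] )] [S [Q ( )]]]]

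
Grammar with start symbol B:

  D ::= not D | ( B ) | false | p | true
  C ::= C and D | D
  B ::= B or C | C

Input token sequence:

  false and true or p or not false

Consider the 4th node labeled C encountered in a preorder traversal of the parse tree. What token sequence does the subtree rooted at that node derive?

[B [B [B [C [C [D false]] and [D true]]] or [C [D p]]] or [C [D not [D false]]]]

not false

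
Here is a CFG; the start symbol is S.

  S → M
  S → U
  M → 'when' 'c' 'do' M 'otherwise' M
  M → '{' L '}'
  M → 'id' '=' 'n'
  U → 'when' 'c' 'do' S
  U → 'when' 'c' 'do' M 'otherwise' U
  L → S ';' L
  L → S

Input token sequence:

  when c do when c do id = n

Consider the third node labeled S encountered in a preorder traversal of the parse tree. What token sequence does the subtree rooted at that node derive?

id = n

[S [U when c do [S [U when c do [S [M id = n]]]]]]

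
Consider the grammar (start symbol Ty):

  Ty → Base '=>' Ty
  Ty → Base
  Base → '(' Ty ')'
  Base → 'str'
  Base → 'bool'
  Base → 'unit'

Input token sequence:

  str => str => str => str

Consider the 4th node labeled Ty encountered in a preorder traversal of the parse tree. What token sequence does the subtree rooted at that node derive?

str

[Ty [Base str] => [Ty [Base str] => [Ty [Base str] => [Ty [Base str]]]]]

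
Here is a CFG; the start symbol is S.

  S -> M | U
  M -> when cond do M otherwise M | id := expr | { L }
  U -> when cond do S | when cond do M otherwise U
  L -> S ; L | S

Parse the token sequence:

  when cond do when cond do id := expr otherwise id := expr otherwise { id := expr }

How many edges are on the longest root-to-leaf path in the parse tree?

6

[S [M when cond do [M when cond do [M id := expr] otherwise [M id := expr]] otherwise [M { [L [S [M id := expr]]] }]]]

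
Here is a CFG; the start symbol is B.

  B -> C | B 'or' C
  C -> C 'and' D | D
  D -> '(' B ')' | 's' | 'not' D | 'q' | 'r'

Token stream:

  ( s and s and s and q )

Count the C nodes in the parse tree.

5

[B [C [D ( [B [C [C [C [C [D s]] and [D s]] and [D s]] and [D q]]] )]]]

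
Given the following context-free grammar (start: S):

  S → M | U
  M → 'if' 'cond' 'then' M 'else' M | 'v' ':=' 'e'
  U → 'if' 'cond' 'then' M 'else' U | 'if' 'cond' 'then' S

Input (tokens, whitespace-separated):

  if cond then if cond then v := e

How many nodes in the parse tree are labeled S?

3

[S [U if cond then [S [U if cond then [S [M v := e]]]]]]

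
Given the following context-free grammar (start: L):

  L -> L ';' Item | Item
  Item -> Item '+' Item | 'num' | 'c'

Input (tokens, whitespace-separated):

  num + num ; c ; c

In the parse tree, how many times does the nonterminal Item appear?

5

[L [L [L [Item [Item num] + [Item num]]] ; [Item c]] ; [Item c]]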